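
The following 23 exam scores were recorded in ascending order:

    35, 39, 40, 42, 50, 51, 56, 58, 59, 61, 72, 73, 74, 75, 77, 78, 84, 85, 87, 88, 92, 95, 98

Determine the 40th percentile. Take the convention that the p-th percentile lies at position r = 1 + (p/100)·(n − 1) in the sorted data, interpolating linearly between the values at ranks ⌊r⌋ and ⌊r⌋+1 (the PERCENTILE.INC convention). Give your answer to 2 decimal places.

n = 23.
r = 1 + (40/100)·(23 − 1) = 1 + 8.8 = 9.8.
Rank 9 is 59 and rank 10 is 61.
Interpolate: 59 + 0.8·(61 − 59) = 59 + 0.8·2 = 60.6.

60.60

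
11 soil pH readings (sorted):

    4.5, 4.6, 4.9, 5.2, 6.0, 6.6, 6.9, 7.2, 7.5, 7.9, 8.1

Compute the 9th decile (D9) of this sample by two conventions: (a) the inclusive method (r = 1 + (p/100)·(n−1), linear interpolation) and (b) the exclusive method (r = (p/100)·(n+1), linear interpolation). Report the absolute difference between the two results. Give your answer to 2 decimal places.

0.16

n = 11.
(a) r = 10 → value at rank 10 = 7.9.
(b) r = 10.8; between ranks 10 (7.9) and 11 (8.1): 8.06.
|7.9 − 8.06| = 0.16.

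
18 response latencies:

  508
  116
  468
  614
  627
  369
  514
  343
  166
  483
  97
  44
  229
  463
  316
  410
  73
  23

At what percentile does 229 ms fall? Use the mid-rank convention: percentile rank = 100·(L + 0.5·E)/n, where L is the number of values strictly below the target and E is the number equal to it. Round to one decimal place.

36.1

Sorted: 23, 44, 73, 97, 116, 166, 229, 316, 343, 369, 410, 463, 468, 483, 508, 514, 614, 627.
Count below 229: L = 6; count equal: E = 1; n = 18.
Percentile rank = 100·(6 + 0.5·1)/18 = 100·6.5/18 = 36.11.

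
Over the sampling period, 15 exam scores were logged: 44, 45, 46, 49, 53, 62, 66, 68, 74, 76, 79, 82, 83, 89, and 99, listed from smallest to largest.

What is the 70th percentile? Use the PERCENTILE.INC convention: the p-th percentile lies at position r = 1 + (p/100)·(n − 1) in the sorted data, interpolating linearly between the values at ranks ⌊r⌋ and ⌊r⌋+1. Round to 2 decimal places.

78.40

n = 15.
r = 1 + (70/100)·(15 − 1) = 1 + 9.8 = 10.8.
Rank 10 is 76 and rank 11 is 79.
Interpolate: 76 + 0.8·(79 − 76) = 76 + 0.8·3 = 78.4.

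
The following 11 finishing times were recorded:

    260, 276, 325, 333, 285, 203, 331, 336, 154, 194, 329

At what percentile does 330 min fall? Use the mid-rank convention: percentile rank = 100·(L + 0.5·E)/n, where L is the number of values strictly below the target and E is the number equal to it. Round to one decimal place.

72.7

Sorted: 154, 194, 203, 260, 276, 285, 325, 329, 331, 333, 336.
Count below 330: L = 8; count equal: E = 0; n = 11.
Percentile rank = 100·(8 + 0.5·0)/11 = 100·8/11 = 72.73.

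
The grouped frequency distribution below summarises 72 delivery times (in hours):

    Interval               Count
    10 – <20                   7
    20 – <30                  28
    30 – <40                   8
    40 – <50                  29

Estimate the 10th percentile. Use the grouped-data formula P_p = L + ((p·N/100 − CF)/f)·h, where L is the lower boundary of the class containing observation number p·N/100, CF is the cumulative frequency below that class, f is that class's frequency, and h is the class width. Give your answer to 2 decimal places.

N = 72; target position k = 10/100 · 72 = 7.2.
Cumulative frequencies: 7, 35, 43, 72.
Observation 7.2 falls in the class 20 – <30.
L = 20, CF = 7, f = 28, h = 10.
P10 = 20 + ((7.2 − 7)/28)·10 = 20 + 0.0714286 = 20.0714.

20.07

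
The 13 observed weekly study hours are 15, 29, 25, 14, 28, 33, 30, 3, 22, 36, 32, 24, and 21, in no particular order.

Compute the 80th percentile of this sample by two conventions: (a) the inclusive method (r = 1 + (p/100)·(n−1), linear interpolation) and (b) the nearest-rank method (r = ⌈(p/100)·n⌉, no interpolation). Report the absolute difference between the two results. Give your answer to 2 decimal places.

0.80

Sorted: 3, 14, 15, 21, 22, 24, 25, 28, 29, 30, 32, 33, 36.
n = 13.
(a) r = 10.6; between ranks 10 (30) and 11 (32): 31.2.
(b) the nearest-rank method: rank 11 → 32.
|31.2 − 32| = 0.8.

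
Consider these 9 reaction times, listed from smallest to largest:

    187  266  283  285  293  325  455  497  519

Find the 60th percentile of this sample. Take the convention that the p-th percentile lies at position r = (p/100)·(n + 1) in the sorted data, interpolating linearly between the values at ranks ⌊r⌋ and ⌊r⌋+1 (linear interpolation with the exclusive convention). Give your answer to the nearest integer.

n = 9.
r = (60/100)·(9 + 1) = 6.
r is an integer, so P60 is the value at rank 6: 325.

325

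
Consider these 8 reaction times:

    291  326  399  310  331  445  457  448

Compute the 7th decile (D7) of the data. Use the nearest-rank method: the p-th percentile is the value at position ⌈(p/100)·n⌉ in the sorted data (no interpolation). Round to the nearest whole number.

445

Sorted: 291, 310, 326, 331, 399, 445, 448, 457.
n = 8.
Position = ⌈70/100 · 8⌉ = ⌈5.6⌉ = 6.
The value at rank 6 is 445.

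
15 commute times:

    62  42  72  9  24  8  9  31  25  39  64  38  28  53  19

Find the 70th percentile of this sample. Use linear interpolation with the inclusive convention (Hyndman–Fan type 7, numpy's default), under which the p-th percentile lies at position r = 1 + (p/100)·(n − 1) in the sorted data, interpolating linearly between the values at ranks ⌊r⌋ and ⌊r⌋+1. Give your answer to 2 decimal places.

Sorted: 8, 9, 9, 19, 24, 25, 28, 31, 38, 39, 42, 53, 62, 64, 72.
n = 15.
r = 1 + (70/100)·(15 − 1) = 1 + 9.8 = 10.8.
Rank 10 is 39 and rank 11 is 42.
Interpolate: 39 + 0.8·(42 − 39) = 39 + 0.8·3 = 41.4.

41.40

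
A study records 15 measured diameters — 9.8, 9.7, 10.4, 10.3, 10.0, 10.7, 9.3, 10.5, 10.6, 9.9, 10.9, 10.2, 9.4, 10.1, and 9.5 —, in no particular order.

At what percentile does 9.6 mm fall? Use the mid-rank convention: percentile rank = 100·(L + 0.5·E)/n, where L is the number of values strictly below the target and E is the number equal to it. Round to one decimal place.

20.0

Sorted: 9.3, 9.4, 9.5, 9.7, 9.8, 9.9, 10.0, 10.1, 10.2, 10.3, 10.4, 10.5, 10.6, 10.7, 10.9.
Count below 9.6: L = 3; count equal: E = 0; n = 15.
Percentile rank = 100·(3 + 0.5·0)/15 = 100·3/15 = 20.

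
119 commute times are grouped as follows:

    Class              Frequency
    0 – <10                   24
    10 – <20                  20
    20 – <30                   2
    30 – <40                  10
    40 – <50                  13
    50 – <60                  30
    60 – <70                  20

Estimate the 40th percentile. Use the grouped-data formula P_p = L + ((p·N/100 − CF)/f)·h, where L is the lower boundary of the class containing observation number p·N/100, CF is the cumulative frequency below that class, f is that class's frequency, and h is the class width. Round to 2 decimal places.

N = 119; target position k = 40/100 · 119 = 47.6.
Cumulative frequencies: 24, 44, 46, 56, 69, 99, 119.
Observation 47.6 falls in the class 30 – <40.
L = 30, CF = 46, f = 10, h = 10.
P40 = 30 + ((47.6 − 46)/10)·10 = 30 + 1.6 = 31.6.

31.60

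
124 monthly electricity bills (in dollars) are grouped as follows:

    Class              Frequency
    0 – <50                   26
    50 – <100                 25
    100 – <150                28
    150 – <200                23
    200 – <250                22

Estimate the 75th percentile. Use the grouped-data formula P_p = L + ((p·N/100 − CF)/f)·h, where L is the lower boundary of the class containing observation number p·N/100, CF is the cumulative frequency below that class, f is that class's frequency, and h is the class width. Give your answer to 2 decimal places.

180.43

N = 124; target position k = 75/100 · 124 = 93.
Cumulative frequencies: 26, 51, 79, 102, 124.
Observation 93 falls in the class 150 – <200.
L = 150, CF = 79, f = 23, h = 50.
P75 = 150 + ((93 − 79)/23)·50 = 150 + 30.4348 = 180.435.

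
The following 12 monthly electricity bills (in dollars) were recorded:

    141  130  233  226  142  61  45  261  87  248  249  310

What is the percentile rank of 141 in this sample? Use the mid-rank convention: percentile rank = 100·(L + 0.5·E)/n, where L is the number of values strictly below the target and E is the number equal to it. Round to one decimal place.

Sorted: 45, 61, 87, 130, 141, 142, 226, 233, 248, 249, 261, 310.
Count below 141: L = 4; count equal: E = 1; n = 12.
Percentile rank = 100·(4 + 0.5·1)/12 = 100·4.5/12 = 37.5.

37.5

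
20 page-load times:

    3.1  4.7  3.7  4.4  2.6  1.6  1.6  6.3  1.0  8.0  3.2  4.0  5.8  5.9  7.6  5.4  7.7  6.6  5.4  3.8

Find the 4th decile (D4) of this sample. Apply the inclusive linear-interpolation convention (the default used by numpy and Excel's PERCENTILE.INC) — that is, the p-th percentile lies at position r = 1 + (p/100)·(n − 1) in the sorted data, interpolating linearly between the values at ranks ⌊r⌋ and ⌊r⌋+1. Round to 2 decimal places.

3.92

Sorted: 1.0, 1.6, 1.6, 2.6, 3.1, 3.2, 3.7, 3.8, 4.0, 4.4, 4.7, 5.4, 5.4, 5.8, 5.9, 6.3, 6.6, 7.6, 7.7, 8.0.
n = 20.
r = 1 + (40/100)·(20 − 1) = 1 + 7.6 = 8.6.
Rank 8 is 3.8 and rank 9 is 4.0.
Interpolate: 3.8 + 0.6·(4.0 − 3.8) = 3.8 + 0.6·0.2 = 3.92.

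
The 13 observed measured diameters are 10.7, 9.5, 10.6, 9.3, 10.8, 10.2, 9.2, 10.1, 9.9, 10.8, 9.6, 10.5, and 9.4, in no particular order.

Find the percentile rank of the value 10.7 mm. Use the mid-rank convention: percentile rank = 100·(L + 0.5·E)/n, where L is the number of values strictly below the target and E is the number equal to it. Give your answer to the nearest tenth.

Sorted: 9.2, 9.3, 9.4, 9.5, 9.6, 9.9, 10.1, 10.2, 10.5, 10.6, 10.7, 10.8, 10.8.
Count below 10.7: L = 10; count equal: E = 1; n = 13.
Percentile rank = 100·(10 + 0.5·1)/13 = 100·10.5/13 = 80.77.

80.8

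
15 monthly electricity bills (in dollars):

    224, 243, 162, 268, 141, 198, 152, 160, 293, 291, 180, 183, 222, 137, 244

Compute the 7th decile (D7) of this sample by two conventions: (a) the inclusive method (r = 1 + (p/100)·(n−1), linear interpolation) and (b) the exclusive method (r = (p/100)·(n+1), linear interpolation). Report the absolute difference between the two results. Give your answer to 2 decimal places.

Sorted: 137, 141, 152, 160, 162, 180, 183, 198, 222, 224, 243, 244, 268, 291, 293.
n = 15.
(a) r = 10.8; between ranks 10 (224) and 11 (243): 239.2.
(b) r = 11.2; between ranks 11 (243) and 12 (244): 243.2.
|239.2 − 243.2| = 4.

4.00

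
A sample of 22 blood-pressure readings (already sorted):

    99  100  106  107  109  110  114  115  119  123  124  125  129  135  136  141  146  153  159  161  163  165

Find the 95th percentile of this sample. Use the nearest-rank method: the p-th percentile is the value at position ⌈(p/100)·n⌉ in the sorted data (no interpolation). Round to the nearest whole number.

n = 22.
Position = ⌈95/100 · 22⌉ = ⌈20.9⌉ = 21.
The value at rank 21 is 163.

163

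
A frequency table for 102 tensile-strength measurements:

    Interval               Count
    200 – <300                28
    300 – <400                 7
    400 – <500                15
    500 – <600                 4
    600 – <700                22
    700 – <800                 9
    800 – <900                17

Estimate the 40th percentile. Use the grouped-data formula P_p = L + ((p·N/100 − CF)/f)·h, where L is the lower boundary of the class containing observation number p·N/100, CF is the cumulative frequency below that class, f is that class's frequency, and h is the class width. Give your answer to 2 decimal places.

N = 102; target position k = 40/100 · 102 = 40.8.
Cumulative frequencies: 28, 35, 50, 54, 76, 85, 102.
Observation 40.8 falls in the class 400 – <500.
L = 400, CF = 35, f = 15, h = 100.
P40 = 400 + ((40.8 − 35)/15)·100 = 400 + 38.6667 = 438.667.

438.67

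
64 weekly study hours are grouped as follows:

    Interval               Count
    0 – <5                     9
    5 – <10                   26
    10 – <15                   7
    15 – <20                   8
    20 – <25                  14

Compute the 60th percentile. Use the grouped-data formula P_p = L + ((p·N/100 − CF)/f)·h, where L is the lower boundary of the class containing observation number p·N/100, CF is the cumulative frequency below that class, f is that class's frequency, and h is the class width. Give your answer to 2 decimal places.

12.43

N = 64; target position k = 60/100 · 64 = 38.4.
Cumulative frequencies: 9, 35, 42, 50, 64.
Observation 38.4 falls in the class 10 – <15.
L = 10, CF = 35, f = 7, h = 5.
P60 = 10 + ((38.4 − 35)/7)·5 = 10 + 2.42857 = 12.4286.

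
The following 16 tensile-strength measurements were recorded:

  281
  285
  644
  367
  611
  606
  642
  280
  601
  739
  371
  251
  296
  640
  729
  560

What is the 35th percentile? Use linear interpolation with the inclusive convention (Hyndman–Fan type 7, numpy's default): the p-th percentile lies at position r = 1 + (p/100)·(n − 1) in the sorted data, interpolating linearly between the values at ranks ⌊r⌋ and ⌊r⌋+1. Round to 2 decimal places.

368.00

Sorted: 251, 280, 281, 285, 296, 367, 371, 560, 601, 606, 611, 640, 642, 644, 729, 739.
n = 16.
r = 1 + (35/100)·(16 − 1) = 1 + 5.25 = 6.25.
Rank 6 is 367 and rank 7 is 371.
Interpolate: 367 + 0.25·(371 − 367) = 367 + 0.25·4 = 368.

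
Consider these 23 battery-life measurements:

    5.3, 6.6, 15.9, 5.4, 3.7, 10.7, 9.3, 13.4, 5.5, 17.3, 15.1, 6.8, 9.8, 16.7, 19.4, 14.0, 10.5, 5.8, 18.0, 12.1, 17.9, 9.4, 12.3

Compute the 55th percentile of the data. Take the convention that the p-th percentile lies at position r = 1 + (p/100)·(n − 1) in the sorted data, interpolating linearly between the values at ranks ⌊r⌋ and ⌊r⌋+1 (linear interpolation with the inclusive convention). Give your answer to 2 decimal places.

Sorted: 3.7, 5.3, 5.4, 5.5, 5.8, 6.6, 6.8, 9.3, 9.4, 9.8, 10.5, 10.7, 12.1, 12.3, 13.4, 14.0, 15.1, 15.9, 16.7, 17.3, 17.9, 18.0, 19.4.
n = 23.
r = 1 + (55/100)·(23 − 1) = 1 + 12.1 = 13.1.
Rank 13 is 12.1 and rank 14 is 12.3.
Interpolate: 12.1 + 0.1·(12.3 − 12.1) = 12.1 + 0.1·0.2 = 12.12.

12.12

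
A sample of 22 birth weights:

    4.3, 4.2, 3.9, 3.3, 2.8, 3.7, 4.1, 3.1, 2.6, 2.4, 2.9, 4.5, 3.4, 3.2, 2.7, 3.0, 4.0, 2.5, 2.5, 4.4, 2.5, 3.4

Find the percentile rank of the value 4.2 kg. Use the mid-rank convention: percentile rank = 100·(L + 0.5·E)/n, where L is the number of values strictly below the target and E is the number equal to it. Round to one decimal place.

Sorted: 2.4, 2.5, 2.5, 2.5, 2.6, 2.7, 2.8, 2.9, 3.0, 3.1, 3.2, 3.3, 3.4, 3.4, 3.7, 3.9, 4.0, 4.1, 4.2, 4.3, 4.4, 4.5.
Count below 4.2: L = 18; count equal: E = 1; n = 22.
Percentile rank = 100·(18 + 0.5·1)/22 = 100·18.5/22 = 84.09.

84.1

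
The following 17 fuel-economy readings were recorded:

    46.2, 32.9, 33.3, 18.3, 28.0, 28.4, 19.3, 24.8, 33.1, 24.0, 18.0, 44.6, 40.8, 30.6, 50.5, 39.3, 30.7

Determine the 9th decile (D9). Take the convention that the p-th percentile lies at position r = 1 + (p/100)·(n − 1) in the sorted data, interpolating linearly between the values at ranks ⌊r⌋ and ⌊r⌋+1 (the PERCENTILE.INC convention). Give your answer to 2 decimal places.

45.24

Sorted: 18.0, 18.3, 19.3, 24.0, 24.8, 28.0, 28.4, 30.6, 30.7, 32.9, 33.1, 33.3, 39.3, 40.8, 44.6, 46.2, 50.5.
n = 17.
r = 1 + (90/100)·(17 − 1) = 1 + 14.4 = 15.4.
Rank 15 is 44.6 and rank 16 is 46.2.
Interpolate: 44.6 + 0.4·(46.2 − 44.6) = 44.6 + 0.4·1.6 = 45.24.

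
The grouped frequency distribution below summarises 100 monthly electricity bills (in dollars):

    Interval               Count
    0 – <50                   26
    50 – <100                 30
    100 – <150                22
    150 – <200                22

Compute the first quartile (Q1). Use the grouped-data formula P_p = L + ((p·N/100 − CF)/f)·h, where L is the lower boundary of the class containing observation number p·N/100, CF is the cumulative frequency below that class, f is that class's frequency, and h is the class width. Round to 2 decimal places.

N = 100; target position k = 25/100 · 100 = 25.
Cumulative frequencies: 26, 56, 78, 100.
Observation 25 falls in the class 0 – <50.
L = 0, CF = 0, f = 26, h = 50.
P25 = 0 + ((25 − 0)/26)·50 = 0 + 48.0769 = 48.0769.

48.08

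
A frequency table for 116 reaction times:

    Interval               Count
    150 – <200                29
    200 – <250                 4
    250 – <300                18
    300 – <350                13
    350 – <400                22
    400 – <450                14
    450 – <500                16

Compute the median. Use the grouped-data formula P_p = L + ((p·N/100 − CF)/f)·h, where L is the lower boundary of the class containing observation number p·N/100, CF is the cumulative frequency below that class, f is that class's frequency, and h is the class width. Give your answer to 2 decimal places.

326.92

N = 116; target position k = 50/100 · 116 = 58.
Cumulative frequencies: 29, 33, 51, 64, 86, 100, 116.
Observation 58 falls in the class 300 – <350.
L = 300, CF = 51, f = 13, h = 50.
P50 = 300 + ((58 − 51)/13)·50 = 300 + 26.9231 = 326.923.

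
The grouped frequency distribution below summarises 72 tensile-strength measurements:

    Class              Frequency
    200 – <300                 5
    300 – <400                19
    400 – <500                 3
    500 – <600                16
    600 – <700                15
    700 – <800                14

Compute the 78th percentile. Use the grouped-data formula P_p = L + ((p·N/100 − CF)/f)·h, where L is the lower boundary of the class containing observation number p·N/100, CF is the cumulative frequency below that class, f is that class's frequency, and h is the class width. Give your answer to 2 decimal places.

N = 72; target position k = 78/100 · 72 = 56.16.
Cumulative frequencies: 5, 24, 27, 43, 58, 72.
Observation 56.16 falls in the class 600 – <700.
L = 600, CF = 43, f = 15, h = 100.
P78 = 600 + ((56.16 − 43)/15)·100 = 600 + 87.7333 = 687.733.

687.73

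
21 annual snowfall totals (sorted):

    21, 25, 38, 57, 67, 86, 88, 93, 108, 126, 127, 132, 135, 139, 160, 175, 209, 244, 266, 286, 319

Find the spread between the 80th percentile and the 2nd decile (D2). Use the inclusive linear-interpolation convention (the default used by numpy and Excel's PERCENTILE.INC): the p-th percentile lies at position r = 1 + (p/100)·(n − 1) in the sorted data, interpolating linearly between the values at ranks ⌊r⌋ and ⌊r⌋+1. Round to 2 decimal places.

n = 21.
P20: r = 5 (integer) → 67.
P80: r = 17 (integer) → 209.
Difference: 209 − 67 = 142.

142.00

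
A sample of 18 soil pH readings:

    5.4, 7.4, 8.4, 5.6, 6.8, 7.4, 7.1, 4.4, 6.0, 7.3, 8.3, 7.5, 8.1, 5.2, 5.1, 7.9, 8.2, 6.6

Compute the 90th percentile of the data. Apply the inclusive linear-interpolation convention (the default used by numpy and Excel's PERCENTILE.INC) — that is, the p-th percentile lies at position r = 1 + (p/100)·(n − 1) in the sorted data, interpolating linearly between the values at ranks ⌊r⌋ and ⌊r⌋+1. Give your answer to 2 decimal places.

Sorted: 4.4, 5.1, 5.2, 5.4, 5.6, 6.0, 6.6, 6.8, 7.1, 7.3, 7.4, 7.4, 7.5, 7.9, 8.1, 8.2, 8.3, 8.4.
n = 18.
r = 1 + (90/100)·(18 − 1) = 1 + 15.3 = 16.3.
Rank 16 is 8.2 and rank 17 is 8.3.
Interpolate: 8.2 + 0.3·(8.3 − 8.2) = 8.2 + 0.3·0.1 = 8.23.

8.23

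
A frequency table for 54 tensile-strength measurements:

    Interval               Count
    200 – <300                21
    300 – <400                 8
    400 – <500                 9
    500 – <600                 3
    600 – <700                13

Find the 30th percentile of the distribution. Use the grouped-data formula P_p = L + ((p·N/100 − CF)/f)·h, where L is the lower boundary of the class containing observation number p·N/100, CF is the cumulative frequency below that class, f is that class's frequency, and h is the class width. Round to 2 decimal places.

N = 54; target position k = 30/100 · 54 = 16.2.
Cumulative frequencies: 21, 29, 38, 41, 54.
Observation 16.2 falls in the class 200 – <300.
L = 200, CF = 0, f = 21, h = 100.
P30 = 200 + ((16.2 − 0)/21)·100 = 200 + 77.1429 = 277.143.

277.14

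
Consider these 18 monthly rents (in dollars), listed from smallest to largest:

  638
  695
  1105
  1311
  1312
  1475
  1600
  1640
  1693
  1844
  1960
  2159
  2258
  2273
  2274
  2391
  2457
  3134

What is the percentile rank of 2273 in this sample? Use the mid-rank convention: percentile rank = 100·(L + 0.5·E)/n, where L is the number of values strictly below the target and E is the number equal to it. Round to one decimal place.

75.0

Count below 2273: L = 13; count equal: E = 1; n = 18.
Percentile rank = 100·(13 + 0.5·1)/18 = 100·13.5/18 = 75.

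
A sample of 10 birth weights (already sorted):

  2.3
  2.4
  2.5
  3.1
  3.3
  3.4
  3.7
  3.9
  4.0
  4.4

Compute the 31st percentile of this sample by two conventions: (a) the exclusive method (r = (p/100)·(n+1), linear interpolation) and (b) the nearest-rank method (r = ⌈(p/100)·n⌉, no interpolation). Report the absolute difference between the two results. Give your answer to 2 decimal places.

n = 10.
(a) r = 3.41; between ranks 3 (2.5) and 4 (3.1): 2.746.
(b) the nearest-rank method: rank 4 → 3.1.
|2.746 − 3.1| = 0.354.

0.35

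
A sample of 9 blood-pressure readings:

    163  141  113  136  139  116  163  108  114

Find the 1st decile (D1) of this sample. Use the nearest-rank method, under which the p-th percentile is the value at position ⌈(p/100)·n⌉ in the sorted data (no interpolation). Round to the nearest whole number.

108

Sorted: 108, 113, 114, 116, 136, 139, 141, 163, 163.
n = 9.
Position = ⌈10/100 · 9⌉ = ⌈0.9⌉ = 1.
The value at rank 1 is 108.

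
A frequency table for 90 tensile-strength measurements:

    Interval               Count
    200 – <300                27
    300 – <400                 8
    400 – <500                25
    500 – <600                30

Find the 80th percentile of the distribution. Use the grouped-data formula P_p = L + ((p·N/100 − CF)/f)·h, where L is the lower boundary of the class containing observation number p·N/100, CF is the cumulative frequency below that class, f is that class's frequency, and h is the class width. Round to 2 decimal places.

N = 90; target position k = 80/100 · 90 = 72.
Cumulative frequencies: 27, 35, 60, 90.
Observation 72 falls in the class 500 – <600.
L = 500, CF = 60, f = 30, h = 100.
P80 = 500 + ((72 − 60)/30)·100 = 500 + 40 = 540.

540.00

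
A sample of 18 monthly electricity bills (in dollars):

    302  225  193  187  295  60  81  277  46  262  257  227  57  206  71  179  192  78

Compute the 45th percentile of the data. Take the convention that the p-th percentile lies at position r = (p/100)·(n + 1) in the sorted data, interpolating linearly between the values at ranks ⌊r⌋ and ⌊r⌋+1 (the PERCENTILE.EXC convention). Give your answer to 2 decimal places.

Sorted: 46, 57, 60, 71, 78, 81, 179, 187, 192, 193, 206, 225, 227, 257, 262, 277, 295, 302.
n = 18.
r = (45/100)·(18 + 1) = 8.55.
Rank 8 is 187 and rank 9 is 192.
Interpolate: 187 + 0.55·(192 − 187) = 187 + 0.55·5 = 189.75.

189.75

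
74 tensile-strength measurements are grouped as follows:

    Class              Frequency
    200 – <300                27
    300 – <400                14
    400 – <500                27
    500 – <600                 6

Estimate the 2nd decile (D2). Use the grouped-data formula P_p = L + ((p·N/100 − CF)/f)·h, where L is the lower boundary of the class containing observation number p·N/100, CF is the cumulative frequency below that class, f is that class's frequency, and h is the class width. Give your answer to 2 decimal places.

N = 74; target position k = 20/100 · 74 = 14.8.
Cumulative frequencies: 27, 41, 68, 74.
Observation 14.8 falls in the class 200 – <300.
L = 200, CF = 0, f = 27, h = 100.
P20 = 200 + ((14.8 − 0)/27)·100 = 200 + 54.8148 = 254.815.

254.81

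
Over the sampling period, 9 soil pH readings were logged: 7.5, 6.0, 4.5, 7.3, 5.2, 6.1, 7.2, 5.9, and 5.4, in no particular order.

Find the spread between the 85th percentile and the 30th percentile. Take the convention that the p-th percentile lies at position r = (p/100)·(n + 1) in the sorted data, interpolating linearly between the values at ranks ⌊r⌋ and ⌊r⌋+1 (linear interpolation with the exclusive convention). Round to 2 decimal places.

Sorted: 4.5, 5.2, 5.4, 5.9, 6.0, 6.1, 7.2, 7.3, 7.5.
n = 9.
P30: r = 3 (integer) → 5.4.
P85: r = 8.5; ranks 8–9 are 7.3, 7.5; interpolating gives 7.4.
Difference: 7.4 − 5.4 = 2.

2.00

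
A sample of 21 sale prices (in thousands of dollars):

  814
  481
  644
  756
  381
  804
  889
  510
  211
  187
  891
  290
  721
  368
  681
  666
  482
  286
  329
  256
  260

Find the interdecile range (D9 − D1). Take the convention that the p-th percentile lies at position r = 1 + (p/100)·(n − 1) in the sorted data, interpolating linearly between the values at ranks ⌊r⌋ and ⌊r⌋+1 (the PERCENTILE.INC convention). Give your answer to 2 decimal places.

558.00

Sorted: 187, 211, 256, 260, 286, 290, 329, 368, 381, 481, 482, 510, 644, 666, 681, 721, 756, 804, 814, 889, 891.
n = 21.
P10: r = 3 (integer) → 256.
P90: r = 19 (integer) → 814.
Difference: 814 − 256 = 558.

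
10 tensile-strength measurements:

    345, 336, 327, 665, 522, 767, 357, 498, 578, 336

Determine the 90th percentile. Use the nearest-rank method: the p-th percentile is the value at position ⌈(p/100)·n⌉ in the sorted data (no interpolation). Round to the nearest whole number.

Sorted: 327, 336, 336, 345, 357, 498, 522, 578, 665, 767.
n = 10.
Position = ⌈90/100 · 10⌉ = ⌈9⌉ = 9.
The value at rank 9 is 665.

665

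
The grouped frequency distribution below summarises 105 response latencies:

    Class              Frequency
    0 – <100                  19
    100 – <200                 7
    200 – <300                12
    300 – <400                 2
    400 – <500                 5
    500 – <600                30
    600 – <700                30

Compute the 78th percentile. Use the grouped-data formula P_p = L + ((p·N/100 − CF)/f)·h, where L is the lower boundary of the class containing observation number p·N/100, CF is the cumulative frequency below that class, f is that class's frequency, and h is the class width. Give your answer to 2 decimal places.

623.00

N = 105; target position k = 78/100 · 105 = 81.9.
Cumulative frequencies: 19, 26, 38, 40, 45, 75, 105.
Observation 81.9 falls in the class 600 – <700.
L = 600, CF = 75, f = 30, h = 100.
P78 = 600 + ((81.9 − 75)/30)·100 = 600 + 23 = 623.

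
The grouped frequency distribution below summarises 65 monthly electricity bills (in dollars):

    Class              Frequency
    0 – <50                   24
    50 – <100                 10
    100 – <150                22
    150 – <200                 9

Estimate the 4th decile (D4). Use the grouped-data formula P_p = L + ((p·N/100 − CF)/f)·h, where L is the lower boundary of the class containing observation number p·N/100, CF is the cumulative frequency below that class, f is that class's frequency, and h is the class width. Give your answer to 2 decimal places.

N = 65; target position k = 40/100 · 65 = 26.
Cumulative frequencies: 24, 34, 56, 65.
Observation 26 falls in the class 50 – <100.
L = 50, CF = 24, f = 10, h = 50.
P40 = 50 + ((26 − 24)/10)·50 = 50 + 10 = 60.

60.00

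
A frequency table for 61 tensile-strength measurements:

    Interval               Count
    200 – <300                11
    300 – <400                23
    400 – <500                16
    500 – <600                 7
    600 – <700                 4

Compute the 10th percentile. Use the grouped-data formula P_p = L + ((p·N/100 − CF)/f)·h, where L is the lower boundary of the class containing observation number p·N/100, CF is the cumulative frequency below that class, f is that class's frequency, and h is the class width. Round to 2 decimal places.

255.45

N = 61; target position k = 10/100 · 61 = 6.1.
Cumulative frequencies: 11, 34, 50, 57, 61.
Observation 6.1 falls in the class 200 – <300.
L = 200, CF = 0, f = 11, h = 100.
P10 = 200 + ((6.1 − 0)/11)·100 = 200 + 55.4545 = 255.455.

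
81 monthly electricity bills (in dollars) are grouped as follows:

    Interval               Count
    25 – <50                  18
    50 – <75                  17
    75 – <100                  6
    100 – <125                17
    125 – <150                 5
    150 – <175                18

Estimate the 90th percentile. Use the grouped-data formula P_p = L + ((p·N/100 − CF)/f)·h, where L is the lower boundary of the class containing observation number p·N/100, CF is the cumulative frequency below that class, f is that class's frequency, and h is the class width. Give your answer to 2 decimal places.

163.75

N = 81; target position k = 90/100 · 81 = 72.9.
Cumulative frequencies: 18, 35, 41, 58, 63, 81.
Observation 72.9 falls in the class 150 – <175.
L = 150, CF = 63, f = 18, h = 25.
P90 = 150 + ((72.9 − 63)/18)·25 = 150 + 13.75 = 163.75.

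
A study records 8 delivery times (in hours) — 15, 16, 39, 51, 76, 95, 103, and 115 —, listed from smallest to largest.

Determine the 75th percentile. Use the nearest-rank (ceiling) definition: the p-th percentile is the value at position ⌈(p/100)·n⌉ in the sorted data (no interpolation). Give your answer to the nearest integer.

n = 8.
Position = ⌈75/100 · 8⌉ = ⌈6⌉ = 6.
The value at rank 6 is 95.

95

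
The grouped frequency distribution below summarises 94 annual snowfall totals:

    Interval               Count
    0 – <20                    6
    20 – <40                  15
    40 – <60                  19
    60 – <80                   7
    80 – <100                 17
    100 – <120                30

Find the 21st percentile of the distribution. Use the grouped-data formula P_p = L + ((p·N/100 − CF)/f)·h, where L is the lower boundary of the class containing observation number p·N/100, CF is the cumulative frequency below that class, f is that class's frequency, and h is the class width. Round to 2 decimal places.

38.32

N = 94; target position k = 21/100 · 94 = 19.74.
Cumulative frequencies: 6, 21, 40, 47, 64, 94.
Observation 19.74 falls in the class 20 – <40.
L = 20, CF = 6, f = 15, h = 20.
P21 = 20 + ((19.74 − 6)/15)·20 = 20 + 18.32 = 38.32.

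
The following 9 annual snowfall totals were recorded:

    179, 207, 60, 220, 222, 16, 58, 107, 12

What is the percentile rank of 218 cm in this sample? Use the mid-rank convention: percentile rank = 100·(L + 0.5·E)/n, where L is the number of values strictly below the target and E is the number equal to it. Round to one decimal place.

Sorted: 12, 16, 58, 60, 107, 179, 207, 220, 222.
Count below 218: L = 7; count equal: E = 0; n = 9.
Percentile rank = 100·(7 + 0.5·0)/9 = 100·7/9 = 77.78.

77.8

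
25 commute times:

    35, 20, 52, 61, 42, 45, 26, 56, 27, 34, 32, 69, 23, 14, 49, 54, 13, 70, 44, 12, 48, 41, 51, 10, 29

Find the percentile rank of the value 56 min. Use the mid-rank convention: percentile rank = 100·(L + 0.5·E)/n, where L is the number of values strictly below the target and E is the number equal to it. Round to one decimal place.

Sorted: 10, 12, 13, 14, 20, 23, 26, 27, 29, 32, 34, 35, 41, 42, 44, 45, 48, 49, 51, 52, 54, 56, 61, 69, 70.
Count below 56: L = 21; count equal: E = 1; n = 25.
Percentile rank = 100·(21 + 0.5·1)/25 = 100·21.5/25 = 86.

86.0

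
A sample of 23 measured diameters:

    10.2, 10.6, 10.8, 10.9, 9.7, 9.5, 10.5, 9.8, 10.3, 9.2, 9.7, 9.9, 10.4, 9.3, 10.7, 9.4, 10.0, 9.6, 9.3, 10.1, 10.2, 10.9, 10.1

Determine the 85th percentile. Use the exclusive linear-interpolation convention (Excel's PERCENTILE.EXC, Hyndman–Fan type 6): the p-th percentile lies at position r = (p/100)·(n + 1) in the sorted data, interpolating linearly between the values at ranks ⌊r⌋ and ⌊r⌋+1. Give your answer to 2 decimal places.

10.74

Sorted: 9.2, 9.3, 9.3, 9.4, 9.5, 9.6, 9.7, 9.7, 9.8, 9.9, 10.0, 10.1, 10.1, 10.2, 10.2, 10.3, 10.4, 10.5, 10.6, 10.7, 10.8, 10.9, 10.9.
n = 23.
r = (85/100)·(23 + 1) = 20.4.
Rank 20 is 10.7 and rank 21 is 10.8.
Interpolate: 10.7 + 0.4·(10.8 − 10.7) = 10.7 + 0.4·0.1 = 10.74.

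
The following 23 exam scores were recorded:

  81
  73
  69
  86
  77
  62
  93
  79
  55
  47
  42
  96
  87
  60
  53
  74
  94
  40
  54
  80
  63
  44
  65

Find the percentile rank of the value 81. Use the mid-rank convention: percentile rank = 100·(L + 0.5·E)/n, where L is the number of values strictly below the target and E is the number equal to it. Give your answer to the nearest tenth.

76.1

Sorted: 40, 42, 44, 47, 53, 54, 55, 60, 62, 63, 65, 69, 73, 74, 77, 79, 80, 81, 86, 87, 93, 94, 96.
Count below 81: L = 17; count equal: E = 1; n = 23.
Percentile rank = 100·(17 + 0.5·1)/23 = 100·17.5/23 = 76.09.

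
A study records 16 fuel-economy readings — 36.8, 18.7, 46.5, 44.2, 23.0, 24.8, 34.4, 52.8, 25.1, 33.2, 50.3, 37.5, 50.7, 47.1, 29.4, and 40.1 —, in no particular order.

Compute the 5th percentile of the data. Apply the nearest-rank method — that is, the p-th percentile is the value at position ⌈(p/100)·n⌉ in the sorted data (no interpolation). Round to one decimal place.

18.7

Sorted: 18.7, 23.0, 24.8, 25.1, 29.4, 33.2, 34.4, 36.8, 37.5, 40.1, 44.2, 46.5, 47.1, 50.3, 50.7, 52.8.
n = 16.
Position = ⌈5/100 · 16⌉ = ⌈0.8⌉ = 1.
The value at rank 1 is 18.7.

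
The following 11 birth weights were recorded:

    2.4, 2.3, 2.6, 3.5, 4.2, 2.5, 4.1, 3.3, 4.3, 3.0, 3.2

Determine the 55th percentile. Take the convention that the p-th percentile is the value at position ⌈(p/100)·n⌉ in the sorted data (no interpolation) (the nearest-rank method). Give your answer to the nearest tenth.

3.3

Sorted: 2.3, 2.4, 2.5, 2.6, 3.0, 3.2, 3.3, 3.5, 4.1, 4.2, 4.3.
n = 11.
Position = ⌈55/100 · 11⌉ = ⌈6.05⌉ = 7.
The value at rank 7 is 3.3.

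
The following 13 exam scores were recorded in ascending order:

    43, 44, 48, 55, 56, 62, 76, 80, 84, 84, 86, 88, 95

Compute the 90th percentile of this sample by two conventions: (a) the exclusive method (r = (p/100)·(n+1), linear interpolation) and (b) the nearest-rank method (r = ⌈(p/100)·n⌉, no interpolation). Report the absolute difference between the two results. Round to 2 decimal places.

n = 13.
(a) r = 12.6; between ranks 12 (88) and 13 (95): 92.2.
(b) the nearest-rank method: rank 12 → 88.
|92.2 − 88| = 4.2.

4.20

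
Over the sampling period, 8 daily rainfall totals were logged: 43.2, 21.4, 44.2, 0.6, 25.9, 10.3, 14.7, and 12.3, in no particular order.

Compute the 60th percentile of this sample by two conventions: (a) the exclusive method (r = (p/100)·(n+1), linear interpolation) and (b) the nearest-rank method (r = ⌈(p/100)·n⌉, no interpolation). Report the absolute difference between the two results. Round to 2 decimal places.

Sorted: 0.6, 10.3, 12.3, 14.7, 21.4, 25.9, 43.2, 44.2.
n = 8.
(a) r = 5.4; between ranks 5 (21.4) and 6 (25.9): 23.2.
(b) the nearest-rank method: rank 5 → 21.4.
|23.2 − 21.4| = 1.8.

1.80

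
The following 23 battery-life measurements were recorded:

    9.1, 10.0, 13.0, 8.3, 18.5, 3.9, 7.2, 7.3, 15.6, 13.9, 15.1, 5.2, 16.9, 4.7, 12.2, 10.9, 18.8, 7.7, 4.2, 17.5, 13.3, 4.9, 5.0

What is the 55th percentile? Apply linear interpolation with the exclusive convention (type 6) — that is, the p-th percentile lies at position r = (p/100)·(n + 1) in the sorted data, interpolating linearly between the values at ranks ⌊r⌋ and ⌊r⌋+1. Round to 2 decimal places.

Sorted: 3.9, 4.2, 4.7, 4.9, 5.0, 5.2, 7.2, 7.3, 7.7, 8.3, 9.1, 10.0, 10.9, 12.2, 13.0, 13.3, 13.9, 15.1, 15.6, 16.9, 17.5, 18.5, 18.8.
n = 23.
r = (55/100)·(23 + 1) = 13.2.
Rank 13 is 10.9 and rank 14 is 12.2.
Interpolate: 10.9 + 0.2·(12.2 − 10.9) = 10.9 + 0.2·1.3 = 11.16.

11.16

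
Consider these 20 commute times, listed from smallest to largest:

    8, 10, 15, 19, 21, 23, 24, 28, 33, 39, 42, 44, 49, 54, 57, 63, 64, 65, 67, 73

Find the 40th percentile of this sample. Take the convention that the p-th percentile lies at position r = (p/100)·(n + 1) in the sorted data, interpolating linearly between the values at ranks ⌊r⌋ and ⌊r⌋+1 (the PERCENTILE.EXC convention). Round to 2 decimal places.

n = 20.
r = (40/100)·(20 + 1) = 8.4.
Rank 8 is 28 and rank 9 is 33.
Interpolate: 28 + 0.4·(33 − 28) = 28 + 0.4·5 = 30.

30.00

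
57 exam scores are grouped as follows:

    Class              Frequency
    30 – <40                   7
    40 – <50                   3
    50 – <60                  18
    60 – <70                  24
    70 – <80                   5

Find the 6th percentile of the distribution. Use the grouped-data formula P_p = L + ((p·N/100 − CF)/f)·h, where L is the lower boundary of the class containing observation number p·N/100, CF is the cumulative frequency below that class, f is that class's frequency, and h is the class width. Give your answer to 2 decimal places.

34.89

N = 57; target position k = 6/100 · 57 = 3.42.
Cumulative frequencies: 7, 10, 28, 52, 57.
Observation 3.42 falls in the class 30 – <40.
L = 30, CF = 0, f = 7, h = 10.
P6 = 30 + ((3.42 − 0)/7)·10 = 30 + 4.88571 = 34.8857.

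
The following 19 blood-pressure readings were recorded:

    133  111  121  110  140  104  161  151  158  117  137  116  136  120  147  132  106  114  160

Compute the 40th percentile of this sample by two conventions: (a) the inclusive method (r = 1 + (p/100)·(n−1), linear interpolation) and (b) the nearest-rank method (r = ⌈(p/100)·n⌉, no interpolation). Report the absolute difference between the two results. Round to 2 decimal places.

0.20

Sorted: 104, 106, 110, 111, 114, 116, 117, 120, 121, 132, 133, 136, 137, 140, 147, 151, 158, 160, 161.
n = 19.
(a) r = 8.2; between ranks 8 (120) and 9 (121): 120.2.
(b) the nearest-rank method: rank 8 → 120.
|120.2 − 120| = 0.2.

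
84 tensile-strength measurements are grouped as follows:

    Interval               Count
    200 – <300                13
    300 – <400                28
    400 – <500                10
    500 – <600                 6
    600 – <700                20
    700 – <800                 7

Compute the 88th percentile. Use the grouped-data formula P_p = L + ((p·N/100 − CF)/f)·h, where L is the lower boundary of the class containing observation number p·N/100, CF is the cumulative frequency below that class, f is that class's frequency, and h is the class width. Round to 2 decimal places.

N = 84; target position k = 88/100 · 84 = 73.92.
Cumulative frequencies: 13, 41, 51, 57, 77, 84.
Observation 73.92 falls in the class 600 – <700.
L = 600, CF = 57, f = 20, h = 100.
P88 = 600 + ((73.92 − 57)/20)·100 = 600 + 84.6 = 684.6.

684.60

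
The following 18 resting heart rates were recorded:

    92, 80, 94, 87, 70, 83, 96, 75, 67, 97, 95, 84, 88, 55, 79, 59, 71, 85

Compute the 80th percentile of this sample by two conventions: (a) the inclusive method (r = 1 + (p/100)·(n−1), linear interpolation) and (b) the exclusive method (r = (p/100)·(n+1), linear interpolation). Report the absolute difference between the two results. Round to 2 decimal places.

Sorted: 55, 59, 67, 70, 71, 75, 79, 80, 83, 84, 85, 87, 88, 92, 94, 95, 96, 97.
n = 18.
(a) r = 14.6; between ranks 14 (92) and 15 (94): 93.2.
(b) r = 15.2; between ranks 15 (94) and 16 (95): 94.2.
|93.2 − 94.2| = 1.

1.00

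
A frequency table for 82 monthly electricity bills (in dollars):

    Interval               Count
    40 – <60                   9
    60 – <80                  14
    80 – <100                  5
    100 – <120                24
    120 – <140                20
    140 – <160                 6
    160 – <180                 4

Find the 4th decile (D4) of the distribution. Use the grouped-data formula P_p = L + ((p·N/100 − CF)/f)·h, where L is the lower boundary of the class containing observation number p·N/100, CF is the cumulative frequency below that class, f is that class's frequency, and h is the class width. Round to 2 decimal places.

N = 82; target position k = 40/100 · 82 = 32.8.
Cumulative frequencies: 9, 23, 28, 52, 72, 78, 82.
Observation 32.8 falls in the class 100 – <120.
L = 100, CF = 28, f = 24, h = 20.
P40 = 100 + ((32.8 − 28)/24)·20 = 100 + 4 = 104.

104.00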